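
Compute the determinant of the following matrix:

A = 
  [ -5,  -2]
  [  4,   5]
For a 2×2 matrix, det = ad - bc = (-5)(5) - (-2)(4) = -17

det(A) = -17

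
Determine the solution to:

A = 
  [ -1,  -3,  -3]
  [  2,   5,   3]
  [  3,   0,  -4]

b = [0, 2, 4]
Row reduce the augmented matrix [A|b]:
R2 → R2 + (2)·R1
R3 → R3 + (3)·R1
R3 → R3 - (9)·R2
REF = 
  [ -1,  -3,  -3,   0]
  [  0,  -1,  -3,   2]
  [  0,   0,  14, -14]

Back-substitution:
x₃ = (-14) / 14 = -1
x₂ = (2 - (-3)(-1)) / (-1) = 1
x₁ = (0 - (-3)(1) - (-3)(-1)) / (-1) = 0

x = [0, 1, -1]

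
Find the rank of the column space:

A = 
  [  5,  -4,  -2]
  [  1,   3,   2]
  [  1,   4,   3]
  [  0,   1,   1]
dim(Col(A)) = 3

Row reduce:
R2 → R2 - (1/5)·R1
R3 → R3 - (1/5)·R1
R3 → R3 - (24/19)·R2
R4 → R4 - (5/19)·R2
R4 → R4 - (1)·R3
REF = 
  [   5,   -4,   -2]
  [   0, 19/5, 12/5]
  [   0,    0, 7/19]
  [   0,    0,    0]
Pivot columns: 1, 2, 3 → 3 pivots.
dim(Col(A)) = number of pivot columns = 3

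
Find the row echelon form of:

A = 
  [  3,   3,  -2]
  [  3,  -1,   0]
Row operations:
R2 → R2 - (1)·R1

Resulting echelon form:
REF = 
  [  3,   3,  -2]
  [  0,  -4,   2]

Rank = 2 (number of non-zero pivot rows).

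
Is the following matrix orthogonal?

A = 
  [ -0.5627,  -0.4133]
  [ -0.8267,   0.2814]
No

AᵀA = 
  [  1.0001,  -0.0001]
  [ -0.0001,   0.2500]
≠ I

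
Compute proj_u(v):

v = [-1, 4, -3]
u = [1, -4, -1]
proj_u(v) = [-7/9, 28/9, 7/9]

v·u = (-1)(1) + (4)(-4) + (-3)(-1) = -14
u·u = (1)² + (-4)² + (-1)² = 18
proj_u(v) = (v·u / u·u) × u = (-14/18) × u = (-7/9) × u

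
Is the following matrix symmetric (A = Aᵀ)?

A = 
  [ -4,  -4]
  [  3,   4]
No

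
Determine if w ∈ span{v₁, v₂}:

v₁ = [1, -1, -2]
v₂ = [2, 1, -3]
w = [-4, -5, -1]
No

Form the augmented matrix and row-reduce:
[v₁|v₂|w] = 
  [  1,   2,  -4]
  [ -1,   1,  -5]
  [ -2,  -3,  -1]
R2 → R2 + (1)·R1
R3 → R3 + (2)·R1
R3 → R3 - (1/3)·R2
REF = 
  [  1,   2,  -4]
  [  0,   3,  -9]
  [  0,   0,  -6]

Row 3 reads [0 0 | -6], i.e. 0 = -6, so the system is inconsistent and w ∉ span{v₁, v₂}.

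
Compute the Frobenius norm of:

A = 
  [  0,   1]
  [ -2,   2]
||A||_F = 3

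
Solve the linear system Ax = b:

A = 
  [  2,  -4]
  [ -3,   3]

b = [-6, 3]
x = [1, 2]

Row reduce the augmented matrix [A|b]:
R2 → R2 + (3/2)·R1
REF = 
  [  2,  -4,  -6]
  [  0,  -3,  -6]

Back-substitution:
x₂ = (-6) / (-3) = 2
x₁ = (-6 - (-4)(2)) / 2 = 1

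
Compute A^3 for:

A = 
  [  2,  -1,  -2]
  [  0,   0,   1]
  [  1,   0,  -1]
A² = A·A:
A²[1,1] = (2)(2) + (-1)(0) + (-2)(1) = 2
A²[1,2] = (2)(-1) + (-1)(0) + (-2)(0) = -2
A²[1,3] = (2)(-2) + (-1)(1) + (-2)(-1) = -3
A²[2,1] = (0)(2) + (0)(0) + (1)(1) = 1
A²[2,2] = (0)(-1) + (0)(0) + (1)(0) = 0
A²[2,3] = (0)(-2) + (0)(1) + (1)(-1) = -1
A²[3,1] = (1)(2) + (0)(0) + (-1)(1) = 1
A²[3,2] = (1)(-1) + (0)(0) + (-1)(0) = -1
A²[3,3] = (1)(-2) + (0)(1) + (-1)(-1) = -1
A² = 
  [  2,  -2,  -3]
  [  1,   0,  -1]
  [  1,  -1,  -1]

A^3 = A^2·A:
A^3[1,1] = (2)(2) + (-2)(0) + (-3)(1) = 1
A^3[1,2] = (2)(-1) + (-2)(0) + (-3)(0) = -2
A^3[1,3] = (2)(-2) + (-2)(1) + (-3)(-1) = -3
A^3[2,1] = (1)(2) + (0)(0) + (-1)(1) = 1
A^3[2,2] = (1)(-1) + (0)(0) + (-1)(0) = -1
A^3[2,3] = (1)(-2) + (0)(1) + (-1)(-1) = -1
A^3[3,1] = (1)(2) + (-1)(0) + (-1)(1) = 1
A^3[3,2] = (1)(-1) + (-1)(0) + (-1)(0) = -1
A^3[3,3] = (1)(-2) + (-1)(1) + (-1)(-1) = -2
A^3 = 
  [  1,  -2,  -3]
  [  1,  -1,  -1]
  [  1,  -1,  -2]

Therefore
A^3 = 
  [  1,  -2,  -3]
  [  1,  -1,  -1]
  [  1,  -1,  -2]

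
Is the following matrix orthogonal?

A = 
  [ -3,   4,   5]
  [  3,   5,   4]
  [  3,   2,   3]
No

AᵀA = 
  [ 27,   9,   6]
  [  9,  45,  46]
  [  6,  46,  50]
≠ I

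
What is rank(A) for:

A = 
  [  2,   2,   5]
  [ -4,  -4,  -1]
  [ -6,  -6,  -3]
Row reduce:
R2 → R2 + (2)·R1
R3 → R3 + (3)·R1
R3 → R3 - (4/3)·R2
REF = 
  [  2,   2,   5]
  [  0,   0,   9]
  [  0,   0,   0]
Pivot columns: 1, 3 → 2 pivots.

rank(A) = 2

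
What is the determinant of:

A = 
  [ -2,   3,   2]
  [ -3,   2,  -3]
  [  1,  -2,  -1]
6

Cofactor expansion along row 1:
det(A) = (-2)·((2)(-1) - (-3)(-2)) - (3)·((-3)(-1) - (-3)(1)) + (2)·((-3)(-2) - (2)(1))
  = (-2)(-8) - (3)(6) + (2)(4)
  = 6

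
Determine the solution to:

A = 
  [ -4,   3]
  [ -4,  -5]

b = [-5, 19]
x = [-1, -3]

Row reduce the augmented matrix [A|b]:
R2 → R2 - (1)·R1
REF = 
  [ -4,   3,  -5]
  [  0,  -8,  24]

Back-substitution:
x₂ = 24 / (-8) = -3
x₁ = (-5 - (3)(-3)) / (-4) = -1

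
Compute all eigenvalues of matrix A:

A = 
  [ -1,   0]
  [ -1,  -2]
tr(A) = -3, det(A) = 2
Characteristic polynomial: λ² - tr(A)λ + det(A) = λ² + 3λ + 2
λ² + 3λ + 2 = (λ + 2)(λ + 1)

λ = -1, -2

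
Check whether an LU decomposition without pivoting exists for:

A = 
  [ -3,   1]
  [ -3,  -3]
Yes.
A[1,1] = -3 ≠ 0, so Gaussian elimination proceeds without a row swap: multiplier ℓ₂₁ = (-3)/(-3) = 1, and U[2,2] = -3 - (1)(1) = -4.
L = 
  [  1,   0]
  [  1,   1]
U = 
  [ -3,   1]
  [  0,  -4]
Check row 2 of LU: [(1)(-3), (1)(1) + (-4)] = [-3, -3] = row 2 of A ✓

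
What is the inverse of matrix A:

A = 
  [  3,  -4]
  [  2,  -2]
det(A) = (3)(-2) - (-4)(2) = 2
For a 2×2 matrix, A⁻¹ = (1/det(A)) · [[d, -b], [-c, a]]
    = (1/2) · [[-2, 4], [-2, 3]]

A⁻¹ = 
  [ -1,   2]
  [ -1, 3/2]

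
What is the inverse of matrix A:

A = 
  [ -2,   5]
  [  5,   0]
det(A) = (-2)(0) - (5)(5) = -25
For a 2×2 matrix, A⁻¹ = (1/det(A)) · [[d, -b], [-c, a]]
    = (-1/25) · [[0, -5], [-5, -2]]

A⁻¹ = 
  [   0,  1/5]
  [ 1/5, 2/25]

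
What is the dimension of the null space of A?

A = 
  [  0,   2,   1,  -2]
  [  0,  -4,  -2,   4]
nullity(A) = 3

Row reduce:
R2 → R2 + (2)·R1
REF = 
  [  0,   2,   1,  -2]
  [  0,   0,   0,   0]
Pivot columns: 2 → 1 pivot.
rank(A) = 1, so nullity(A) = 4 - 1 = 3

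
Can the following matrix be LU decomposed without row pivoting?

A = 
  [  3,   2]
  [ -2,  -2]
Yes.
A[1,1] = 3 ≠ 0, so Gaussian elimination proceeds without a row swap: multiplier ℓ₂₁ = (-2)/(3) = -2/3, and U[2,2] = -2 - (-2/3)(2) = -2/3.
L = 
  [   1,    0]
  [-2/3,    1]
U = 
  [   3,    2]
  [   0, -2/3]
Check row 2 of LU: [(-2/3)(3), (-2/3)(2) + (-2/3)] = [-2, -2] = row 2 of A ✓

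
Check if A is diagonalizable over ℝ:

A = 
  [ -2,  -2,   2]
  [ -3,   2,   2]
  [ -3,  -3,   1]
No

Characteristic polynomial: det(λI - A) = λ³ - λ² + 2λ - 20
By the rational root theorem any rational root is an integer dividing 20; none of those is a root, so p(λ) has no rational roots and hence (being an irreducible cubic) no repeated roots.
Discriminant of the cubic: Δ = -10188
Δ < 0 ⇒ one real eigenvalue and a complex-conjugate pair: λ ≈ 2.814, -0.9072 + 2.507i, -0.9072 - 2.507i
Has complex eigenvalues (not diagonalizable over ℝ).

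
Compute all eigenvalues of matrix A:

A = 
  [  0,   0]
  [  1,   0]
tr(A) = 0, det(A) = 0
Characteristic polynomial: λ² - tr(A)λ + det(A) = λ²
λ² = λ²

λ = 0, 0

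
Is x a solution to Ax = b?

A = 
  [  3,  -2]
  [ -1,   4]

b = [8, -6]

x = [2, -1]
Yes

Ax = [8, -6] = b ✓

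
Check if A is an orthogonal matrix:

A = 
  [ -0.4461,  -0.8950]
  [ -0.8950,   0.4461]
Yes

AᵀA = 
  [  1,   0]
  [  0,   1]
≈ I (equal to I up to the 4-dp rounding of the entries)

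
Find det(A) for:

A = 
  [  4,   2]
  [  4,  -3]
For a 2×2 matrix, det = ad - bc = (4)(-3) - (2)(4) = -20

det(A) = -20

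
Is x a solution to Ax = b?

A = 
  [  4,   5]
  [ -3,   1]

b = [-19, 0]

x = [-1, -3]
Yes

Ax = [-19, 0] = b ✓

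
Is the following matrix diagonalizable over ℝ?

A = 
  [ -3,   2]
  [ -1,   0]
Yes

tr(A) = -3, det(A) = 2
Characteristic polynomial: λ² - tr(A)λ + det(A) = λ² + 3λ + 2
λ² + 3λ + 2 = (λ + 2)(λ + 1)
Eigenvalues: -1, -2
λ=-2: alg. mult. = 1, geom. mult. = 2 - rank(A - (-2)I) = 2 - 1 = 1
λ=-1: alg. mult. = 1, geom. mult. = 2 - rank(A - (-1)I) = 2 - 1 = 1
Sum of geometric multiplicities equals n, so A has n independent eigenvectors.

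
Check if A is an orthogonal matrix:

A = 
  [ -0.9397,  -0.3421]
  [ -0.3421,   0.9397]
Yes

AᵀA = 
  [  1.0001,   0]
  [  0,   1.0001]
≈ I (equal to I up to the 4-dp rounding of the entries)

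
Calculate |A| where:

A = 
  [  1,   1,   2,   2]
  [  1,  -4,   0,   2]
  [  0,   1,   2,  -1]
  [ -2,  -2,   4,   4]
-104

Cofactor expansion along row 1: det(A) = a₁₁M₁₁ - a₁₂M₁₂ + a₁₃M₁₃ - a₁₄M₁₄

M₁₁ = det[[-4, 0, 2]; [1, 2, -1]; [-2, 4, 4]]
  = (-4)·((2)(4) - (-1)(4)) - (0)·((1)(4) - (-1)(-2)) + (2)·((1)(4) - (2)(-2))
  = (-4)(12) - (0)(2) + (2)(8)
  = -32
M₁₂ = det[[1, 0, 2]; [0, 2, -1]; [-2, 4, 4]]
  = (1)·((2)(4) - (-1)(4)) - (0)·((0)(4) - (-1)(-2)) + (2)·((0)(4) - (2)(-2))
  = (1)(12) - (0)(-2) + (2)(4)
  = 20
M₁₃ = det[[1, -4, 2]; [0, 1, -1]; [-2, -2, 4]]
  = (1)·((1)(4) - (-1)(-2)) - (-4)·((0)(4) - (-1)(-2)) + (2)·((0)(-2) - (1)(-2))
  = (1)(2) - (-4)(-2) + (2)(2)
  = -2
M₁₄ = det[[1, -4, 0]; [0, 1, 2]; [-2, -2, 4]]
  = (1)·((1)(4) - (2)(-2)) - (-4)·((0)(4) - (2)(-2)) + (0)·((0)(-2) - (1)(-2))
  = (1)(8) - (-4)(4) + (0)(2)
  = 24

det(A) = (1)(-32) - (1)(20) + (2)(-2) - (2)(24) = -104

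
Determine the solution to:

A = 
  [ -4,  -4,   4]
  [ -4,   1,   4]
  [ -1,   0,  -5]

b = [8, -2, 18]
x = [-3, -2, -3]

Row reduce the augmented matrix [A|b]:
R2 → R2 - (1)·R1
R3 → R3 - (1/4)·R1
R3 → R3 - (1/5)·R2
REF = 
  [ -4,  -4,   4,   8]
  [  0,   5,   0, -10]
  [  0,   0,  -6,  18]

Back-substitution:
x₃ = 18 / (-6) = -3
x₂ = (-10 - (0)(-3)) / 5 = -2
x₁ = (8 - (-4)(-2) - (4)(-3)) / (-4) = -3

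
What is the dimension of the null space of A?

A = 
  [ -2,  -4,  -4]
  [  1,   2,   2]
nullity(A) = 2

Row reduce:
R2 → R2 + (1/2)·R1
REF = 
  [ -2,  -4,  -4]
  [  0,   0,   0]
Pivot columns: 1 → 1 pivot.
rank(A) = 1, so nullity(A) = 3 - 1 = 2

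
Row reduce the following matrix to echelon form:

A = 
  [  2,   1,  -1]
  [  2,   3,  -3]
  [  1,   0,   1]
Row operations:
R2 → R2 - (1)·R1
R3 → R3 - (1/2)·R1
R3 → R3 + (1/4)·R2

Resulting echelon form:
REF = 
  [  2,   1,  -1]
  [  0,   2,  -2]
  [  0,   0,   1]

Rank = 3 (number of non-zero pivot rows).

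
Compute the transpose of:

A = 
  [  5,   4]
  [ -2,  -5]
Aᵀ = 
  [  5,  -2]
  [  4,  -5]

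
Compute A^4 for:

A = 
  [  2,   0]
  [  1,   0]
A^4 = 
  [ 16,   0]
  [  8,   0]

A² = A·A:
A²[1,1] = (2)(2) + (0)(1) = 4
A²[1,2] = (2)(0) + (0)(0) = 0
A²[2,1] = (1)(2) + (0)(1) = 2
A²[2,2] = (1)(0) + (0)(0) = 0
A² = 
  [  4,   0]
  [  2,   0]

A^3 = A^2·A:
A^3[1,1] = (4)(2) + (0)(1) = 8
A^3[1,2] = (4)(0) + (0)(0) = 0
A^3[2,1] = (2)(2) + (0)(1) = 4
A^3[2,2] = (2)(0) + (0)(0) = 0
A^3 = 
  [  8,   0]
  [  4,   0]

A^4 = A^3·A:
A^4[1,1] = (8)(2) + (0)(1) = 16
A^4[1,2] = (8)(0) + (0)(0) = 0
A^4[2,1] = (4)(2) + (0)(1) = 8
A^4[2,2] = (4)(0) + (0)(0) = 0
A^4 = 
  [ 16,   0]
  [  8,   0]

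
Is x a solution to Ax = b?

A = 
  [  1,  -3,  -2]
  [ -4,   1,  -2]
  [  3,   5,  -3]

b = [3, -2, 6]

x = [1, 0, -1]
Yes

Ax = [3, -2, 6] = b ✓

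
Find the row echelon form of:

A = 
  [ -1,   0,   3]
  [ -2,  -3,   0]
Row operations:
R2 → R2 - (2)·R1

Resulting echelon form:
REF = 
  [ -1,   0,   3]
  [  0,  -3,  -6]

Rank = 2 (number of non-zero pivot rows).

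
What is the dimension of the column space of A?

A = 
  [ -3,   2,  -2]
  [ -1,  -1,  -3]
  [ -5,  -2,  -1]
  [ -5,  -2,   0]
Row reduce:
R2 → R2 - (1/3)·R1
R3 → R3 - (5/3)·R1
R4 → R4 - (5/3)·R1
R3 → R3 - (16/5)·R2
R4 → R4 - (16/5)·R2
R4 → R4 - (54/49)·R3
REF = 
  [  -3,    2,   -2]
  [   0, -5/3, -7/3]
  [   0,    0, 49/5]
  [   0,    0,    0]
Pivot columns: 1, 2, 3 → 3 pivots.
dim(Col(A)) = number of pivot columns = 3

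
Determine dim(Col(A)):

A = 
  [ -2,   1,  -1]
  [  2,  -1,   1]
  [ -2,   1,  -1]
dim(Col(A)) = 1

Row reduce:
R2 → R2 + (1)·R1
R3 → R3 - (1)·R1
REF = 
  [ -2,   1,  -1]
  [  0,   0,   0]
  [  0,   0,   0]
Pivot columns: 1 → 1 pivot.
dim(Col(A)) = number of pivot columns = 1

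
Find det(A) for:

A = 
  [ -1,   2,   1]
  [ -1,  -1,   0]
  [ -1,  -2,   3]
10

Cofactor expansion along row 1:
det(A) = (-1)·((-1)(3) - (0)(-2)) - (2)·((-1)(3) - (0)(-1)) + (1)·((-1)(-2) - (-1)(-1))
  = (-1)(-3) - (2)(-3) + (1)(1)
  = 10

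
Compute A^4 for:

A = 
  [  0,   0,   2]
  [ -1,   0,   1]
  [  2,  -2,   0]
A^4 = 
  [  8,  -8,   8]
  [  0,  -4,   0]
  [ 12,  -8,   4]

A² = A·A:
A²[1,1] = (0)(0) + (0)(-1) + (2)(2) = 4
A²[1,2] = (0)(0) + (0)(0) + (2)(-2) = -4
A²[1,3] = (0)(2) + (0)(1) + (2)(0) = 0
A²[2,1] = (-1)(0) + (0)(-1) + (1)(2) = 2
A²[2,2] = (-1)(0) + (0)(0) + (1)(-2) = -2
A²[2,3] = (-1)(2) + (0)(1) + (1)(0) = -2
A²[3,1] = (2)(0) + (-2)(-1) + (0)(2) = 2
A²[3,2] = (2)(0) + (-2)(0) + (0)(-2) = 0
A²[3,3] = (2)(2) + (-2)(1) + (0)(0) = 2
A² = 
  [  4,  -4,   0]
  [  2,  -2,  -2]
  [  2,   0,   2]

A^3 = A^2·A:
A^3[1,1] = (4)(0) + (-4)(-1) + (0)(2) = 4
A^3[1,2] = (4)(0) + (-4)(0) + (0)(-2) = 0
A^3[1,3] = (4)(2) + (-4)(1) + (0)(0) = 4
A^3[2,1] = (2)(0) + (-2)(-1) + (-2)(2) = -2
A^3[2,2] = (2)(0) + (-2)(0) + (-2)(-2) = 4
A^3[2,3] = (2)(2) + (-2)(1) + (-2)(0) = 2
A^3[3,1] = (2)(0) + (0)(-1) + (2)(2) = 4
A^3[3,2] = (2)(0) + (0)(0) + (2)(-2) = -4
A^3[3,3] = (2)(2) + (0)(1) + (2)(0) = 4
A^3 = 
  [  4,   0,   4]
  [ -2,   4,   2]
  [  4,  -4,   4]

A^4 = A^3·A:
A^4[1,1] = (4)(0) + (0)(-1) + (4)(2) = 8
A^4[1,2] = (4)(0) + (0)(0) + (4)(-2) = -8
A^4[1,3] = (4)(2) + (0)(1) + (4)(0) = 8
A^4[2,1] = (-2)(0) + (4)(-1) + (2)(2) = 0
A^4[2,2] = (-2)(0) + (4)(0) + (2)(-2) = -4
A^4[2,3] = (-2)(2) + (4)(1) + (2)(0) = 0
A^4[3,1] = (4)(0) + (-4)(-1) + (4)(2) = 12
A^4[3,2] = (4)(0) + (-4)(0) + (4)(-2) = -8
A^4[3,3] = (4)(2) + (-4)(1) + (4)(0) = 4
A^4 = 
  [  8,  -8,   8]
  [  0,  -4,   0]
  [ 12,  -8,   4]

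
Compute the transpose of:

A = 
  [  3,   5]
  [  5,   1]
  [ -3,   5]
Aᵀ = 
  [  3,   5,  -3]
  [  5,   1,   5]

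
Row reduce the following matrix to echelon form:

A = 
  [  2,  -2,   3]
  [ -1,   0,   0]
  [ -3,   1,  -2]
Row operations:
R2 → R2 + (1/2)·R1
R3 → R3 + (3/2)·R1
R3 → R3 - (2)·R2

Resulting echelon form:
REF = 
  [   2,   -2,    3]
  [   0,   -1,  3/2]
  [   0,    0, -1/2]

Rank = 3 (number of non-zero pivot rows).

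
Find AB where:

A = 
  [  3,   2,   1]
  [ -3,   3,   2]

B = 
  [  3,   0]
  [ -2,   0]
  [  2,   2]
AB = 
  [  7,   2]
  [-11,   4]

A is 2×3 and B is 3×2, so AB is 2×2. Each entry is (row of A)·(column of B):
AB[1,1] = (3)(3) + (2)(-2) + (1)(2) = 7
AB[1,2] = (3)(0) + (2)(0) + (1)(2) = 2
AB[2,1] = (-3)(3) + (3)(-2) + (2)(2) = -11
AB[2,2] = (-3)(0) + (3)(0) + (2)(2) = 4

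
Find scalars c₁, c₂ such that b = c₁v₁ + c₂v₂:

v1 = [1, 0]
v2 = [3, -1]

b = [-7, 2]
c1 = -1, c2 = -2

b = -1·v1 + -2·v2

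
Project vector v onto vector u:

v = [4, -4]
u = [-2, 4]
proj_u(v) = [12/5, -24/5]

v·u = (4)(-2) + (-4)(4) = -24
u·u = (-2)² + (4)² = 20
proj_u(v) = (v·u / u·u) × u = (-24/20) × u = (-6/5) × u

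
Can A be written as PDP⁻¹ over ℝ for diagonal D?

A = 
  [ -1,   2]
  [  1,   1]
Yes

tr(A) = 0, det(A) = -3
Characteristic polynomial: λ² - tr(A)λ + det(A) = λ² - 3
λ² - 3 = 0  ⇒  λ = (0 ± √((0)² - 4·(-3)))/2 = (0 ± √(12))/2
  = √3,  -√3
Eigenvalues: √3, -√3  (≈ 1.732, -1.732)
The two irrational eigenvalues are distinct (simple), so each has alg. mult. = geom. mult. = 1.
Sum of geometric multiplicities equals n, so A has n independent eigenvectors.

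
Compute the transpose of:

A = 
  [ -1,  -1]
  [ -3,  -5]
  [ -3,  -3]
Aᵀ = 
  [ -1,  -3,  -3]
  [ -1,  -5,  -3]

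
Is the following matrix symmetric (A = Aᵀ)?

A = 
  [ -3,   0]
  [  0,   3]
Yes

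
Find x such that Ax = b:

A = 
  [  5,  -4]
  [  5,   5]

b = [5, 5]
Row reduce the augmented matrix [A|b]:
R2 → R2 - (1)·R1
REF = 
  [  5,  -4,   5]
  [  0,   9,   0]

Back-substitution:
x₂ = 0 / 9 = 0
x₁ = (5 - (-4)(0)) / 5 = 1

x = [1, 0]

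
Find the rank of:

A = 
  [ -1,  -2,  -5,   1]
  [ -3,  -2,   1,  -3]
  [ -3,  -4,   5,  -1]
Row reduce:
R2 → R2 - (3)·R1
R3 → R3 - (3)·R1
R3 → R3 - (1/2)·R2
REF = 
  [ -1,  -2,  -5,   1]
  [  0,   4,  16,  -6]
  [  0,   0,  12,  -1]
Pivot columns: 1, 2, 3 → 3 pivots.

rank(A) = 3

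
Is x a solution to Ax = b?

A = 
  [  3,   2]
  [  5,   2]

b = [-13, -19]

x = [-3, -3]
No

Ax = [-15, -21] ≠ b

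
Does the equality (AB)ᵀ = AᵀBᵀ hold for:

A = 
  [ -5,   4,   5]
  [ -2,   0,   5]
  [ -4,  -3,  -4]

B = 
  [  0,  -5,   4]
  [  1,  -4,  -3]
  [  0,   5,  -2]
No

(AB)ᵀ = 
  [  4,   0,  -3]
  [ 34,  35,  12]
  [-42, -18,   1]

AᵀBᵀ = 
  [ -6,  15,  -2]
  [-12,  13,   6]
  [-41,  -3,  33]

The two matrices differ, so (AB)ᵀ ≠ AᵀBᵀ in general. The correct identity is (AB)ᵀ = BᵀAᵀ.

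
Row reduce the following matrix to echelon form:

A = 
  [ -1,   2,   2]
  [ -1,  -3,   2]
Row operations:
R2 → R2 - (1)·R1

Resulting echelon form:
REF = 
  [ -1,   2,   2]
  [  0,  -5,   0]

Rank = 2 (number of non-zero pivot rows).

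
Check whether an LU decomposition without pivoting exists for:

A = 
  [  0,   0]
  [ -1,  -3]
No.
A[1,1] = 0 but A[2,1] = -1 ≠ 0. Any LU with L unit lower triangular has (LU)[1,1] = U[1,1] and (LU)[2,1] = L[2,1]·U[1,1]; matching A forces U[1,1] = 0, which then forces (LU)[2,1] = 0 ≠ -1. A row swap (pivoting) is required.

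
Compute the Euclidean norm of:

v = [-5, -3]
5.831

||v||₂ = √((-5)² + (-3)²) = √34 = 5.831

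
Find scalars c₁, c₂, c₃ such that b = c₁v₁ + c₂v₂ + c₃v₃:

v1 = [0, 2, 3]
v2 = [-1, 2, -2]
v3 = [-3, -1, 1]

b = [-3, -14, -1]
c1 = -3, c2 = -3, c3 = 2

b = -3·v1 + -3·v2 + 2·v3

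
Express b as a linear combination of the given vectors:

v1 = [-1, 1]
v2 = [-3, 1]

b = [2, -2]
c1 = -2, c2 = 0

b = -2·v1 + 0·v2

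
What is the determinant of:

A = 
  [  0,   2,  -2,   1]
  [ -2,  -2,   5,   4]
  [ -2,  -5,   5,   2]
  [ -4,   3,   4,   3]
104

Cofactor expansion along row 1: det(A) = a₁₁M₁₁ - a₁₂M₁₂ + a₁₃M₁₃ - a₁₄M₁₄

M₁₁ = det[[-2, 5, 4]; [-5, 5, 2]; [3, 4, 3]]
  = (-2)·((5)(3) - (2)(4)) - (5)·((-5)(3) - (2)(3)) + (4)·((-5)(4) - (5)(3))
  = (-2)(7) - (5)(-21) + (4)(-35)
  = -49
M₁₂ = det[[-2, 5, 4]; [-2, 5, 2]; [-4, 4, 3]]
  = (-2)·((5)(3) - (2)(4)) - (5)·((-2)(3) - (2)(-4)) + (4)·((-2)(4) - (5)(-4))
  = (-2)(7) - (5)(2) + (4)(12)
  = 24
M₁₃ = det[[-2, -2, 4]; [-2, -5, 2]; [-4, 3, 3]]
  = (-2)·((-5)(3) - (2)(3)) - (-2)·((-2)(3) - (2)(-4)) + (4)·((-2)(3) - (-5)(-4))
  = (-2)(-21) - (-2)(2) + (4)(-26)
  = -58
M₁₄ = det[[-2, -2, 5]; [-2, -5, 5]; [-4, 3, 4]]
  = (-2)·((-5)(4) - (5)(3)) - (-2)·((-2)(4) - (5)(-4)) + (5)·((-2)(3) - (-5)(-4))
  = (-2)(-35) - (-2)(12) + (5)(-26)
  = -36

det(A) = (0)(-49) - (2)(24) + (-2)(-58) - (1)(-36) = 104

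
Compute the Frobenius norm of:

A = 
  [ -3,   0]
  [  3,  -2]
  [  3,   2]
||A||_F = 5.916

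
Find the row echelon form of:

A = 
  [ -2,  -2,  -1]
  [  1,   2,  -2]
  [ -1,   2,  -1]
Row operations:
R2 → R2 + (1/2)·R1
R3 → R3 - (1/2)·R1
R3 → R3 - (3)·R2

Resulting echelon form:
REF = 
  [  -2,   -2,   -1]
  [   0,    1, -5/2]
  [   0,    0,    7]

Rank = 3 (number of non-zero pivot rows).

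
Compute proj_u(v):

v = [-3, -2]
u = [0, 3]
proj_u(v) = [0, -2]

v·u = (-3)(0) + (-2)(3) = -6
u·u = (0)² + (3)² = 9
proj_u(v) = (v·u / u·u) × u = (-6/9) × u = (-2/3) × u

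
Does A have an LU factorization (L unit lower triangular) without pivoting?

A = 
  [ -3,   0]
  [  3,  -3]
Yes.
A[1,1] = -3 ≠ 0, so Gaussian elimination proceeds without a row swap: multiplier ℓ₂₁ = (3)/(-3) = -1, and U[2,2] = -3 - (-1)(0) = -3.
L = 
  [  1,   0]
  [ -1,   1]
U = 
  [ -3,   0]
  [  0,  -3]
Check row 2 of LU: [(-1)(-3), (-1)(0) + (-3)] = [3, -3] = row 2 of A ✓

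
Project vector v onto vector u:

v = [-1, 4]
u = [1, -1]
v·u = (-1)(1) + (4)(-1) = -5
u·u = (1)² + (-1)² = 2
proj_u(v) = (v·u / u·u) × u = (-5/2) × u

proj_u(v) = [-5/2, 5/2]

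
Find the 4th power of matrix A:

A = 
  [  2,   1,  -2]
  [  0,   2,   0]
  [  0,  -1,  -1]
A² = A·A:
A²[1,1] = (2)(2) + (1)(0) + (-2)(0) = 4
A²[1,2] = (2)(1) + (1)(2) + (-2)(-1) = 6
A²[1,3] = (2)(-2) + (1)(0) + (-2)(-1) = -2
A²[2,1] = (0)(2) + (2)(0) + (0)(0) = 0
A²[2,2] = (0)(1) + (2)(2) + (0)(-1) = 4
A²[2,3] = (0)(-2) + (2)(0) + (0)(-1) = 0
A²[3,1] = (0)(2) + (-1)(0) + (-1)(0) = 0
A²[3,2] = (0)(1) + (-1)(2) + (-1)(-1) = -1
A²[3,3] = (0)(-2) + (-1)(0) + (-1)(-1) = 1
A² = 
  [  4,   6,  -2]
  [  0,   4,   0]
  [  0,  -1,   1]

A^3 = A^2·A:
A^3[1,1] = (4)(2) + (6)(0) + (-2)(0) = 8
A^3[1,2] = (4)(1) + (6)(2) + (-2)(-1) = 18
A^3[1,3] = (4)(-2) + (6)(0) + (-2)(-1) = -6
A^3[2,1] = (0)(2) + (4)(0) + (0)(0) = 0
A^3[2,2] = (0)(1) + (4)(2) + (0)(-1) = 8
A^3[2,3] = (0)(-2) + (4)(0) + (0)(-1) = 0
A^3[3,1] = (0)(2) + (-1)(0) + (1)(0) = 0
A^3[3,2] = (0)(1) + (-1)(2) + (1)(-1) = -3
A^3[3,3] = (0)(-2) + (-1)(0) + (1)(-1) = -1
A^3 = 
  [  8,  18,  -6]
  [  0,   8,   0]
  [  0,  -3,  -1]

A^4 = A^3·A:
A^4[1,1] = (8)(2) + (18)(0) + (-6)(0) = 16
A^4[1,2] = (8)(1) + (18)(2) + (-6)(-1) = 50
A^4[1,3] = (8)(-2) + (18)(0) + (-6)(-1) = -10
A^4[2,1] = (0)(2) + (8)(0) + (0)(0) = 0
A^4[2,2] = (0)(1) + (8)(2) + (0)(-1) = 16
A^4[2,3] = (0)(-2) + (8)(0) + (0)(-1) = 0
A^4[3,1] = (0)(2) + (-3)(0) + (-1)(0) = 0
A^4[3,2] = (0)(1) + (-3)(2) + (-1)(-1) = -5
A^4[3,3] = (0)(-2) + (-3)(0) + (-1)(-1) = 1
A^4 = 
  [ 16,  50, -10]
  [  0,  16,   0]
  [  0,  -5,   1]

Therefore
A^4 = 
  [ 16,  50, -10]
  [  0,  16,   0]
  [  0,  -5,   1]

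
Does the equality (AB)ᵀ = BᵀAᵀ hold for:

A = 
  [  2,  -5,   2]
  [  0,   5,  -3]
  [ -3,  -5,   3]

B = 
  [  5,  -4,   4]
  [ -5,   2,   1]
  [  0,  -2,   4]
Yes

(AB)ᵀ = 
  [ 35, -25,  10]
  [-22,  16,  -4]
  [ 11,  -7,  -5]

BᵀAᵀ = 
  [ 35, -25,  10]
  [-22,  16,  -4]
  [ 11,  -7,  -5]

Both sides are equal — this is the standard identity (AB)ᵀ = BᵀAᵀ, which holds for all A, B.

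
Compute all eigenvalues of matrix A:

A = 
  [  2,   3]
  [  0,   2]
tr(A) = 4, det(A) = 4
Characteristic polynomial: λ² - tr(A)λ + det(A) = λ² - 4λ + 4
λ² - 4λ + 4 = (λ - 2)²

λ = 2, 2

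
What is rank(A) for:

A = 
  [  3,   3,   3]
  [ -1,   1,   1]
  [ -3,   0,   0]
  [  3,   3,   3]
Row reduce:
R2 → R2 + (1/3)·R1
R3 → R3 + (1)·R1
R4 → R4 - (1)·R1
R3 → R3 - (3/2)·R2
REF = 
  [  3,   3,   3]
  [  0,   2,   2]
  [  0,   0,   0]
  [  0,   0,   0]
Pivot columns: 1, 2 → 2 pivots.

rank(A) = 2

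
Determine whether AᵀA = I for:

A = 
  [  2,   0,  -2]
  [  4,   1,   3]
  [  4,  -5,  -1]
No

AᵀA = 
  [ 36, -16,   4]
  [-16,  26,   8]
  [  4,   8,  14]
≠ I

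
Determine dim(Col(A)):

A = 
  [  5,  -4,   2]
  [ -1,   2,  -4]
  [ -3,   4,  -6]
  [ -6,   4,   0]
Row reduce:
R2 → R2 + (1/5)·R1
R3 → R3 + (3/5)·R1
R4 → R4 + (6/5)·R1
R3 → R3 - (4/3)·R2
R4 → R4 + (2/3)·R2
REF = 
  [    5,    -4,     2]
  [    0,   6/5, -18/5]
  [    0,     0,     0]
  [    0,     0,     0]
Pivot columns: 1, 2 → 2 pivots.
dim(Col(A)) = number of pivot columns = 2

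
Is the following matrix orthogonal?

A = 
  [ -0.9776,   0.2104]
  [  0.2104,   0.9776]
Yes

AᵀA = 
  [  1,   0]
  [  0,   1]
≈ I (equal to I up to the 4-dp rounding of the entries)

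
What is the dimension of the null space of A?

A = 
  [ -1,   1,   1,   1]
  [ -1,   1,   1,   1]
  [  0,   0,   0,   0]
nullity(A) = 3

Row reduce:
R2 → R2 - (1)·R1
REF = 
  [ -1,   1,   1,   1]
  [  0,   0,   0,   0]
  [  0,   0,   0,   0]
Pivot columns: 1 → 1 pivot.
rank(A) = 1, so nullity(A) = 4 - 1 = 3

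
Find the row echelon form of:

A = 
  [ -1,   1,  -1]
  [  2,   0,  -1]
Row operations:
R2 → R2 + (2)·R1

Resulting echelon form:
REF = 
  [ -1,   1,  -1]
  [  0,   2,  -3]

Rank = 2 (number of non-zero pivot rows).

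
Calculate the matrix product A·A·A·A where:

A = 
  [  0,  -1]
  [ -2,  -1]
A^4 = 
  [  6,   5]
  [ 10,  11]

A² = A·A:
A²[1,1] = (0)(0) + (-1)(-2) = 2
A²[1,2] = (0)(-1) + (-1)(-1) = 1
A²[2,1] = (-2)(0) + (-1)(-2) = 2
A²[2,2] = (-2)(-1) + (-1)(-1) = 3
A² = 
  [  2,   1]
  [  2,   3]

A^3 = A^2·A:
A^3[1,1] = (2)(0) + (1)(-2) = -2
A^3[1,2] = (2)(-1) + (1)(-1) = -3
A^3[2,1] = (2)(0) + (3)(-2) = -6
A^3[2,2] = (2)(-1) + (3)(-1) = -5
A^3 = 
  [ -2,  -3]
  [ -6,  -5]

A^4 = A^3·A:
A^4[1,1] = (-2)(0) + (-3)(-2) = 6
A^4[1,2] = (-2)(-1) + (-3)(-1) = 5
A^4[2,1] = (-6)(0) + (-5)(-2) = 10
A^4[2,2] = (-6)(-1) + (-5)(-1) = 11
A^4 = 
  [  6,   5]
  [ 10,  11]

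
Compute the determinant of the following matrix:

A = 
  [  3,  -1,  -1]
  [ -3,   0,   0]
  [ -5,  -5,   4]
Cofactor expansion along row 1:
det(A) = (3)·((0)(4) - (0)(-5)) - (-1)·((-3)(4) - (0)(-5)) + (-1)·((-3)(-5) - (0)(-5))
  = (3)(0) - (-1)(-12) + (-1)(15)
  = -27

det(A) = -27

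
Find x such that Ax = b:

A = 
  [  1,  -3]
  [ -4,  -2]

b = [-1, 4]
x = [-1, 0]

Row reduce the augmented matrix [A|b]:
R2 → R2 + (4)·R1
REF = 
  [  1,  -3,  -1]
  [  0, -14,   0]

Back-substitution:
x₂ = 0 / (-14) = 0
x₁ = (-1 - (-3)(0)) / 1 = -1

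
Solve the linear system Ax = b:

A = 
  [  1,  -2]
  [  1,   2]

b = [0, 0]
x = [0, 0]

Row reduce the augmented matrix [A|b]:
R2 → R2 - (1)·R1
REF = 
  [  1,  -2,   0]
  [  0,   4,   0]

Back-substitution:
x₂ = 0 / 4 = 0
x₁ = (0 - (-2)(0)) / 1 = 0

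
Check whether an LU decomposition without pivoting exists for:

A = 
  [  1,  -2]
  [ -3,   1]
Yes.
A[1,1] = 1 ≠ 0, so Gaussian elimination proceeds without a row swap: multiplier ℓ₂₁ = (-3)/(1) = -3, and U[2,2] = 1 - (-3)(-2) = -5.
L = 
  [  1,   0]
  [ -3,   1]
U = 
  [  1,  -2]
  [  0,  -5]
Check row 2 of LU: [(-3)(1), (-3)(-2) + (-5)] = [-3, 1] = row 2 of A ✓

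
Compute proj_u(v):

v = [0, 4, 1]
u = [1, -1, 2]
proj_u(v) = [-1/3, 1/3, -2/3]

v·u = (0)(1) + (4)(-1) + (1)(2) = -2
u·u = (1)² + (-1)² + (2)² = 6
proj_u(v) = (v·u / u·u) × u = (-2/6) × u = (-1/3) × u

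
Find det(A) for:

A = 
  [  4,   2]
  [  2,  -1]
For a 2×2 matrix, det = ad - bc = (4)(-1) - (2)(2) = -8

det(A) = -8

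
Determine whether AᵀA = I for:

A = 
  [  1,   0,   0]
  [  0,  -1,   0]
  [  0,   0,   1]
Yes

AᵀA = 
  [  1,   0,   0]
  [  0,   1,   0]
  [  0,   0,   1]
= I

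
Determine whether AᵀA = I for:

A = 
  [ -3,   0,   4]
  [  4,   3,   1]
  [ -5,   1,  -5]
No

AᵀA = 
  [ 50,   7,  17]
  [  7,  10,  -2]
  [ 17,  -2,  42]
≠ I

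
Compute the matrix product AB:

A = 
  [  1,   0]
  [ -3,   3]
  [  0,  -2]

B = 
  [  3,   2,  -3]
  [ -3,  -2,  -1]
AB = 
  [  3,   2,  -3]
  [-18, -12,   6]
  [  6,   4,   2]

A is 3×2 and B is 2×3, so AB is 3×3. Each entry is (row of A)·(column of B):
AB[1,1] = (1)(3) + (0)(-3) = 3
AB[1,2] = (1)(2) + (0)(-2) = 2
AB[1,3] = (1)(-3) + (0)(-1) = -3
AB[2,1] = (-3)(3) + (3)(-3) = -18
AB[2,2] = (-3)(2) + (3)(-2) = -12
AB[2,3] = (-3)(-3) + (3)(-1) = 6
AB[3,1] = (0)(3) + (-2)(-3) = 6
AB[3,2] = (0)(2) + (-2)(-2) = 4
AB[3,3] = (0)(-3) + (-2)(-1) = 2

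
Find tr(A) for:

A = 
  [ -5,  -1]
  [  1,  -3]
-8

tr(A) = -5 + -3 = -8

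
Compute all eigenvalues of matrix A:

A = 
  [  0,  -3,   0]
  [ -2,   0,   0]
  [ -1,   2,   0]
Characteristic polynomial: det(λI - A) = λ³ - 6λ
The constant term is 0, so λ = 0 is a root: p(λ) = λ(λ² - 6)
λ² - 6 = 0  ⇒  λ = (0 ± √((0)² - 4·(-6)))/2 = (0 ± √(24))/2
  = √6,  -√6

λ = 0, √6, -√6  (≈ 0, 2.449, -2.449)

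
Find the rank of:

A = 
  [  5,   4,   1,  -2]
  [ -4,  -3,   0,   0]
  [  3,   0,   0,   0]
Row reduce:
R2 → R2 + (4/5)·R1
R3 → R3 - (3/5)·R1
R3 → R3 + (12)·R2
REF = 
  [   5,    4,    1,   -2]
  [   0,  1/5,  4/5, -8/5]
  [   0,    0,    9,  -18]
Pivot columns: 1, 2, 3 → 3 pivots.

rank(A) = 3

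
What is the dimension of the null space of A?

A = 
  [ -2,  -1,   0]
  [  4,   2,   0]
nullity(A) = 2

Row reduce:
R2 → R2 + (2)·R1
REF = 
  [ -2,  -1,   0]
  [  0,   0,   0]
Pivot columns: 1 → 1 pivot.
rank(A) = 1, so nullity(A) = 3 - 1 = 2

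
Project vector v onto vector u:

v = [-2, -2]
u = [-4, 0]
v·u = (-2)(-4) + (-2)(0) = 8
u·u = (-4)² + (0)² = 16
proj_u(v) = (v·u / u·u) × u = (8/16) × u = (1/2) × u

proj_u(v) = [-2, 0]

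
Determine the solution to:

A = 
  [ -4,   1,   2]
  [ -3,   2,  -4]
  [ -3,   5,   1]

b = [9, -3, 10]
Row reduce the augmented matrix [A|b]:
R2 → R2 - (3/4)·R1
R3 → R3 - (3/4)·R1
R3 → R3 - (17/5)·R2
REF = 
  [   -4,     1,     2,     9]
  [    0,   5/4, -11/2, -39/4]
  [    0,     0,  91/5, 182/5]

Back-substitution:
x₃ = (182/5) / (91/5) = 2
x₂ = (-39/4 - (-11/2)(2)) / (5/4) = 1
x₁ = (9 - (1)(1) - (2)(2)) / (-4) = -1

x = [-1, 1, 2]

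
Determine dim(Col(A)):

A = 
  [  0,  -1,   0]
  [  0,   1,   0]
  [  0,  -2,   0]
dim(Col(A)) = 1

Row reduce:
R2 → R2 + (1)·R1
R3 → R3 - (2)·R1
REF = 
  [  0,  -1,   0]
  [  0,   0,   0]
  [  0,   0,   0]
Pivot columns: 2 → 1 pivot.
dim(Col(A)) = number of pivot columns = 1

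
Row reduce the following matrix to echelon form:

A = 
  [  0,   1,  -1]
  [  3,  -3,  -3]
Row operations:
Swap R1 ↔ R2

Resulting echelon form:
REF = 
  [  3,  -3,  -3]
  [  0,   1,  -1]

Rank = 2 (number of non-zero pivot rows).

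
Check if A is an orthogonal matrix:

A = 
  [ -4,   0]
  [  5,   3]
No

AᵀA = 
  [ 41,  15]
  [ 15,   9]
≠ I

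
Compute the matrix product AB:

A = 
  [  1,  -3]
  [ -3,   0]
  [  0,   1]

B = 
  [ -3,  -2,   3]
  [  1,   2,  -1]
AB = 
  [ -6,  -8,   6]
  [  9,   6,  -9]
  [  1,   2,  -1]

A is 3×2 and B is 2×3, so AB is 3×3. Each entry is (row of A)·(column of B):
AB[1,1] = (1)(-3) + (-3)(1) = -6
AB[1,2] = (1)(-2) + (-3)(2) = -8
AB[1,3] = (1)(3) + (-3)(-1) = 6
AB[2,1] = (-3)(-3) + (0)(1) = 9
AB[2,2] = (-3)(-2) + (0)(2) = 6
AB[2,3] = (-3)(3) + (0)(-1) = -9
AB[3,1] = (0)(-3) + (1)(1) = 1
AB[3,2] = (0)(-2) + (1)(2) = 2
AB[3,3] = (0)(3) + (1)(-1) = -1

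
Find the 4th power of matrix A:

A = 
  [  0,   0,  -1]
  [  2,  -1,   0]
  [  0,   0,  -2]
A² = A·A:
A²[1,1] = (0)(0) + (0)(2) + (-1)(0) = 0
A²[1,2] = (0)(0) + (0)(-1) + (-1)(0) = 0
A²[1,3] = (0)(-1) + (0)(0) + (-1)(-2) = 2
A²[2,1] = (2)(0) + (-1)(2) + (0)(0) = -2
A²[2,2] = (2)(0) + (-1)(-1) + (0)(0) = 1
A²[2,3] = (2)(-1) + (-1)(0) + (0)(-2) = -2
A²[3,1] = (0)(0) + (0)(2) + (-2)(0) = 0
A²[3,2] = (0)(0) + (0)(-1) + (-2)(0) = 0
A²[3,3] = (0)(-1) + (0)(0) + (-2)(-2) = 4
A² = 
  [  0,   0,   2]
  [ -2,   1,  -2]
  [  0,   0,   4]

A^3 = A^2·A:
A^3[1,1] = (0)(0) + (0)(2) + (2)(0) = 0
A^3[1,2] = (0)(0) + (0)(-1) + (2)(0) = 0
A^3[1,3] = (0)(-1) + (0)(0) + (2)(-2) = -4
A^3[2,1] = (-2)(0) + (1)(2) + (-2)(0) = 2
A^3[2,2] = (-2)(0) + (1)(-1) + (-2)(0) = -1
A^3[2,3] = (-2)(-1) + (1)(0) + (-2)(-2) = 6
A^3[3,1] = (0)(0) + (0)(2) + (4)(0) = 0
A^3[3,2] = (0)(0) + (0)(-1) + (4)(0) = 0
A^3[3,3] = (0)(-1) + (0)(0) + (4)(-2) = -8
A^3 = 
  [  0,   0,  -4]
  [  2,  -1,   6]
  [  0,   0,  -8]

A^4 = A^3·A:
A^4[1,1] = (0)(0) + (0)(2) + (-4)(0) = 0
A^4[1,2] = (0)(0) + (0)(-1) + (-4)(0) = 0
A^4[1,3] = (0)(-1) + (0)(0) + (-4)(-2) = 8
A^4[2,1] = (2)(0) + (-1)(2) + (6)(0) = -2
A^4[2,2] = (2)(0) + (-1)(-1) + (6)(0) = 1
A^4[2,3] = (2)(-1) + (-1)(0) + (6)(-2) = -14
A^4[3,1] = (0)(0) + (0)(2) + (-8)(0) = 0
A^4[3,2] = (0)(0) + (0)(-1) + (-8)(0) = 0
A^4[3,3] = (0)(-1) + (0)(0) + (-8)(-2) = 16
A^4 = 
  [  0,   0,   8]
  [ -2,   1, -14]
  [  0,   0,  16]

Therefore
A^4 = 
  [  0,   0,   8]
  [ -2,   1, -14]
  [  0,   0,  16]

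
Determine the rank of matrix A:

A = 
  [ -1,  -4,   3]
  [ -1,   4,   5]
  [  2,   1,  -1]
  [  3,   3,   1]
Row reduce:
R2 → R2 - (1)·R1
R3 → R3 + (2)·R1
R4 → R4 + (3)·R1
R3 → R3 + (7/8)·R2
R4 → R4 + (9/8)·R2
R4 → R4 - (49/27)·R3
REF = 
  [  -1,   -4,    3]
  [   0,    8,    2]
  [   0,    0, 27/4]
  [   0,    0,    0]
Pivot columns: 1, 2, 3 → 3 pivots.

rank(A) = 3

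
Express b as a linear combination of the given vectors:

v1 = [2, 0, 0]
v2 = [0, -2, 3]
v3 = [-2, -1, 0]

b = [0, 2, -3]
c1 = 0, c2 = -1, c3 = 0

b = 0·v1 + -1·v2 + 0·v3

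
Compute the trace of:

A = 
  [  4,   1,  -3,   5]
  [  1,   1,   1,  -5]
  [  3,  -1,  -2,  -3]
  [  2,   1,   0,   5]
8

tr(A) = 4 + 1 + -2 + 5 = 8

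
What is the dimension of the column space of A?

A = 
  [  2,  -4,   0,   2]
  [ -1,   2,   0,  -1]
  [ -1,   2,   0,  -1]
Row reduce:
R2 → R2 + (1/2)·R1
R3 → R3 + (1/2)·R1
REF = 
  [  2,  -4,   0,   2]
  [  0,   0,   0,   0]
  [  0,   0,   0,   0]
Pivot columns: 1 → 1 pivot.
dim(Col(A)) = number of pivot columns = 1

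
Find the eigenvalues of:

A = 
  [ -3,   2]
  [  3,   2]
tr(A) = -1, det(A) = -12
Characteristic polynomial: λ² - tr(A)λ + det(A) = λ² + λ - 12
λ² + λ - 12 = (λ + 4)(λ - 3)

λ = 3, -4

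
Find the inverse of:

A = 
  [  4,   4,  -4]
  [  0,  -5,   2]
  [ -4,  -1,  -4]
det(A) = (4)·((-5)(-4) - (2)(-1)) - (4)·((0)(-4) - (2)(-4)) + (-4)·((0)(-1) - (-5)(-4))
  = (4)(22) - (4)(8) + (-4)(-20)
  = 136
det(A) = 136 ≠ 0, so A is invertible.

Cofactors Cᵢⱼ = (-1)ⁱ⁺ʲ·Mᵢⱼ:
C = 
  [ 22,  -8, -20]
  [ 20, -32, -12]
  [-12,  -8, -20]

adj(A) = Cᵀ:
adj(A) = 
  [ 22,  20, -12]
  [ -8, -32,  -8]
  [-20, -12, -20]

A⁻¹ = (1/136) · adj(A):
A⁻¹ = 
  [11/68,  5/34, -3/34]
  [-1/17, -4/17, -1/17]
  [-5/34, -3/34, -5/34]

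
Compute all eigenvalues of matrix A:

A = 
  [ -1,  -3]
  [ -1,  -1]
λ = -1 + √3, -1 - √3  (≈ 0.7321, -2.732)

tr(A) = -2, det(A) = -2
Characteristic polynomial: λ² - tr(A)λ + det(A) = λ² + 2λ - 2
λ² + 2λ - 2 = 0  ⇒  λ = (-2 ± √((2)² - 4·(-2)))/2 = (-2 ± √(12))/2
  = -1 + √3,  -1 - √3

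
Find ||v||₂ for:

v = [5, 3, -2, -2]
6.481

||v||₂ = √((5)² + (3)² + (-2)² + (-2)²) = √42 = 6.481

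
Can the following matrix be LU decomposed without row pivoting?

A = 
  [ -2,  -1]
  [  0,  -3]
Yes.
A[1,1] = -2 ≠ 0, so Gaussian elimination proceeds without a row swap: multiplier ℓ₂₁ = (0)/(-2) = 0, and U[2,2] = -3 - (0)(-1) = -3.
L = 
  [  1,   0]
  [  0,   1]
U = 
  [ -2,  -1]
  [  0,  -3]
Check row 2 of LU: [(0)(-2), (0)(-1) + (-3)] = [0, -3] = row 2 of A ✓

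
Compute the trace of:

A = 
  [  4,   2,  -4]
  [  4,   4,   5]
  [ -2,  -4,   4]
12

tr(A) = 4 + 4 + 4 = 12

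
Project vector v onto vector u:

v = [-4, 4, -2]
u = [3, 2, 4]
proj_u(v) = [-36/29, -24/29, -48/29]

v·u = (-4)(3) + (4)(2) + (-2)(4) = -12
u·u = (3)² + (2)² + (4)² = 29
proj_u(v) = (v·u / u·u) × u = (-12/29) × u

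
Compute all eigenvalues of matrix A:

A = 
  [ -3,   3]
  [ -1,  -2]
tr(A) = -5, det(A) = 9
Characteristic polynomial: λ² - tr(A)λ + det(A) = λ² + 5λ + 9
λ² + 5λ + 9 = 0  ⇒  λ = (-5 ± √((5)² - 4·(9)))/2 = (-5 ± √(-11))/2
  = (-5 + i√11)/2,  (-5 - i√11)/2

λ = (-5 + i√11)/2, (-5 - i√11)/2  (≈ -2.5 + 1.658i, -2.5 - 1.658i)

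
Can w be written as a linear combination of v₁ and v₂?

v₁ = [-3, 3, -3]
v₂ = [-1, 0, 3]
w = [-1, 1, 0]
No

Form the augmented matrix and row-reduce:
[v₁|v₂|w] = 
  [ -3,  -1,  -1]
  [  3,   0,   1]
  [ -3,   3,   0]
R2 → R2 + (1)·R1
R3 → R3 - (1)·R1
R3 → R3 + (4)·R2
REF = 
  [ -3,  -1,  -1]
  [  0,  -1,   0]
  [  0,   0,   1]

Row 3 reads [0 0 | 1], i.e. 0 = 1, so the system is inconsistent and w ∉ span{v₁, v₂}.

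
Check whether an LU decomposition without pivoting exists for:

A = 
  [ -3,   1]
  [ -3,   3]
Yes.
A[1,1] = -3 ≠ 0, so Gaussian elimination proceeds without a row swap: multiplier ℓ₂₁ = (-3)/(-3) = 1, and U[2,2] = 3 - (1)(1) = 2.
L = 
  [  1,   0]
  [  1,   1]
U = 
  [ -3,   1]
  [  0,   2]
Check row 2 of LU: [(1)(-3), (1)(1) + 2] = [-3, 3] = row 2 of A ✓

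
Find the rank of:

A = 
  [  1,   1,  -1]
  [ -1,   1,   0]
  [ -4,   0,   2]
rank(A) = 2

Row reduce:
R2 → R2 + (1)·R1
R3 → R3 + (4)·R1
R3 → R3 - (2)·R2
REF = 
  [  1,   1,  -1]
  [  0,   2,  -1]
  [  0,   0,   0]
Pivot columns: 1, 2 → 2 pivots.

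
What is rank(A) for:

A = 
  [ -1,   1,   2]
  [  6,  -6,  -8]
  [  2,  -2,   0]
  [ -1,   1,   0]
Row reduce:
R2 → R2 + (6)·R1
R3 → R3 + (2)·R1
R4 → R4 - (1)·R1
R3 → R3 - (1)·R2
R4 → R4 + (1/2)·R2
REF = 
  [ -1,   1,   2]
  [  0,   0,   4]
  [  0,   0,   0]
  [  0,   0,   0]
Pivot columns: 1, 3 → 2 pivots.

rank(A) = 2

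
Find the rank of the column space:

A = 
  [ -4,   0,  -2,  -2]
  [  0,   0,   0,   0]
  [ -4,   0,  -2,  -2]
dim(Col(A)) = 1

Row reduce:
R3 → R3 - (1)·R1
REF = 
  [ -4,   0,  -2,  -2]
  [  0,   0,   0,   0]
  [  0,   0,   0,   0]
Pivot columns: 1 → 1 pivot.
dim(Col(A)) = number of pivot columns = 1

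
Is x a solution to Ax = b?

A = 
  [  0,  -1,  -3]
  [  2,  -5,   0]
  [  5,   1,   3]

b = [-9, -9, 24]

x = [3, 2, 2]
No

Ax = [-8, -4, 23] ≠ b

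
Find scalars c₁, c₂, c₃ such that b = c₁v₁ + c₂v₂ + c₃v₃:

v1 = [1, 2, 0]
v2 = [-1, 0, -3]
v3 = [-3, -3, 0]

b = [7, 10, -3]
c1 = 2, c2 = 1, c3 = -2

b = 2·v1 + 1·v2 + -2·v3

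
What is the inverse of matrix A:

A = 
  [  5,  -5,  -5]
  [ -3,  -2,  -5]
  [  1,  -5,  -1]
det(A) = (5)·((-2)(-1) - (-5)(-5)) - (-5)·((-3)(-1) - (-5)(1)) + (-5)·((-3)(-5) - (-2)(1))
  = (5)(-23) - (-5)(8) + (-5)(17)
  = -160
det(A) = -160 ≠ 0, so A is invertible.

Cofactors Cᵢⱼ = (-1)ⁱ⁺ʲ·Mᵢⱼ:
C = 
  [-23,  -8,  17]
  [ 20,   0,  20]
  [ 15,  40, -25]

adj(A) = Cᵀ:
adj(A) = 
  [-23,  20,  15]
  [ -8,   0,  40]
  [ 17,  20, -25]

A⁻¹ = (-1/160) · adj(A):
A⁻¹ = 
  [ 23/160,    -1/8,   -3/32]
  [   1/20,       0,    -1/4]
  [-17/160,    -1/8,    5/32]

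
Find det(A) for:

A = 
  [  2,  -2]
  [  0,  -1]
For a 2×2 matrix, det = ad - bc = (2)(-1) - (-2)(0) = -2

det(A) = -2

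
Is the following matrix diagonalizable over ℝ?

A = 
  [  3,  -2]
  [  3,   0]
No

tr(A) = 3, det(A) = 6
Characteristic polynomial: λ² - tr(A)λ + det(A) = λ² - 3λ + 6
λ² - 3λ + 6 = 0  ⇒  λ = (3 ± √((-3)² - 4·(6)))/2 = (3 ± √(-15))/2
  = (3 + i√15)/2,  (3 - i√15)/2
Eigenvalues: (3 + i√15)/2, (3 - i√15)/2  (≈ 1.5 + 1.936i, 1.5 - 1.936i)
Has complex eigenvalues (not diagonalizable over ℝ).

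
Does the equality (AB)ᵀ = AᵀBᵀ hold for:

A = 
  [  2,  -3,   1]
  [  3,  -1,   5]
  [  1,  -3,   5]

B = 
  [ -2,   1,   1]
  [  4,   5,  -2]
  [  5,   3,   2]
No

(AB)ᵀ = 
  [-11,  15,  11]
  [-10,  13,   1]
  [ 10,  15,  17]

AᵀBᵀ = 
  [  0,  21,  21]
  [  2, -11, -24]
  [  8,  19,  30]

The two matrices differ, so (AB)ᵀ ≠ AᵀBᵀ in general. The correct identity is (AB)ᵀ = BᵀAᵀ.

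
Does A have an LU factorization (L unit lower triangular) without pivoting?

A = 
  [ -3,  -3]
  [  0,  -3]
Yes.
A[1,1] = -3 ≠ 0, so Gaussian elimination proceeds without a row swap: multiplier ℓ₂₁ = (0)/(-3) = 0, and U[2,2] = -3 - (0)(-3) = -3.
L = 
  [  1,   0]
  [  0,   1]
U = 
  [ -3,  -3]
  [  0,  -3]
Check row 2 of LU: [(0)(-3), (0)(-3) + (-3)] = [0, -3] = row 2 of A ✓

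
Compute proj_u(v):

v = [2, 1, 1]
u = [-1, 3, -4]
proj_u(v) = [3/26, -9/26, 6/13]

v·u = (2)(-1) + (1)(3) + (1)(-4) = -3
u·u = (-1)² + (3)² + (-4)² = 26
proj_u(v) = (v·u / u·u) × u = (-3/26) × u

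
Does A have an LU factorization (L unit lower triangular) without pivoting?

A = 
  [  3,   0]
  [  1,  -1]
Yes.
A[1,1] = 3 ≠ 0, so Gaussian elimination proceeds without a row swap: multiplier ℓ₂₁ = (1)/(3) = 1/3, and U[2,2] = -1 - (1/3)(0) = -1.
L = 
  [  1,   0]
  [1/3,   1]
U = 
  [  3,   0]
  [  0,  -1]
Check row 2 of LU: [(1/3)(3), (1/3)(0) + (-1)] = [1, -1] = row 2 of A ✓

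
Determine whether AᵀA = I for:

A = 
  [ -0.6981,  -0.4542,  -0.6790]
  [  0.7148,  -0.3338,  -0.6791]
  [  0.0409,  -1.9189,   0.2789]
No

AᵀA = 
  [  1,   0,   0]
  [  0,   3.9999,  -0.0001]
  [  0,  -0.0001,   1]
≠ I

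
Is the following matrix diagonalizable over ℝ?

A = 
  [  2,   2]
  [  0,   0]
Yes

tr(A) = 2, det(A) = 0
Characteristic polynomial: λ² - tr(A)λ + det(A) = λ² - 2λ
λ² - 2λ = λ(λ - 2)
Eigenvalues: 2, 0
λ=0: alg. mult. = 1, geom. mult. = 2 - rank(A - (0)I) = 2 - 1 = 1
λ=2: alg. mult. = 1, geom. mult. = 2 - rank(A - (2)I) = 2 - 1 = 1
Sum of geometric multiplicities equals n, so A has n independent eigenvectors.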